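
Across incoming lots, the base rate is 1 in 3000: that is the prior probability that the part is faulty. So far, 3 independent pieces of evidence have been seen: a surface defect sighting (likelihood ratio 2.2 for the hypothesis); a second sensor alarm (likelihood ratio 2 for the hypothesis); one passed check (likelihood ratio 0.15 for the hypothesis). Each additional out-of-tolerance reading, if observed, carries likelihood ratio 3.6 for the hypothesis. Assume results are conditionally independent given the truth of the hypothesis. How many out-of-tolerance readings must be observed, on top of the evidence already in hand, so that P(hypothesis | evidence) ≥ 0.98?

Prior odds = (1/3000)/(2999/3000) = 1/2999.
Combined Bayes factor of the evidence already in hand = 2.2 × 2 × 0.15 = 0.66.
Odds after that evidence = (1/2999) × 0.66 = 33/149950.
Target odds = 0.98/0.02 = 49.
Need 3.6ⁿ ≥ 49 ÷ (33/149950) = 7347550/33.
3.6⁹ ≈101560 falls short of 7347550/33 but 3.6¹⁰ ≈365616 reaches it, so n = 10.

10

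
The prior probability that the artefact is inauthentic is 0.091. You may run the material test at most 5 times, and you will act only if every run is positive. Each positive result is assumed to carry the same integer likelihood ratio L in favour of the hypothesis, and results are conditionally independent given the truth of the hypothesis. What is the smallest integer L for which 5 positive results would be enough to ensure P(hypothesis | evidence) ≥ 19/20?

Prior odds = 0.091/0.909 = 91/909.
Target odds = 0.95/0.05 = 19.
Need L⁵ ≥ 19 ÷ (91/909) = 17271/91.
2⁵ = 32 < 17271/91 ≤ 243 = 3⁵, so L = 3.

3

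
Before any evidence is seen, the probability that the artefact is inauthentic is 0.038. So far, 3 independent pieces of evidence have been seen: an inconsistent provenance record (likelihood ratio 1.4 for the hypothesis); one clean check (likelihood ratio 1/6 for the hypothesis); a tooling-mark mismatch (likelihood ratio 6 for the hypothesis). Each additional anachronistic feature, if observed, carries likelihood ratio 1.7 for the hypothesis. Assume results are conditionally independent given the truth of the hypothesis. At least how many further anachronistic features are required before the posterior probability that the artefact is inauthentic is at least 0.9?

Prior odds = 0.038/0.962 = 19/481.
Combined Bayes factor of the evidence already in hand = 1.4 × (1/6) × 6 = 1.4.
Odds after that evidence = (19/481) × 1.4 = 133/2405.
Target odds = 0.9/0.1 = 9.
Need 1.7ⁿ ≥ 9 ÷ (133/2405) = 21645/133.
1.7⁹ ≈118.588 falls short of 21645/133 but 1.7¹⁰ ≈201.599 reaches it, so n = 10.

10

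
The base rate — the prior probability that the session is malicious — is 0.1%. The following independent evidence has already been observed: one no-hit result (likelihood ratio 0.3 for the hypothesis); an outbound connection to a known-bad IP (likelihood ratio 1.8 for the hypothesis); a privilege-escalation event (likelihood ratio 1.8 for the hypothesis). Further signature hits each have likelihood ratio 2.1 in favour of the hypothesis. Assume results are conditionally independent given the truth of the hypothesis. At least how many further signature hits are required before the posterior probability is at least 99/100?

16

Prior odds = 0.001/0.999 = 1/999.
Combined Bayes factor of the evidence already in hand = 0.3 × 1.8 × 1.8 = 0.972.
Odds after that evidence = (1/999) × 0.972 = 9/9250.
Target odds = 0.99/0.01 = 99.
Need 2.1ⁿ ≥ 99 ÷ (9/9250) = 101750.
2.1¹⁵ ≈68122.3 falls short of 101750 but 2.1¹⁶ ≈143057 reaches it, so n = 16.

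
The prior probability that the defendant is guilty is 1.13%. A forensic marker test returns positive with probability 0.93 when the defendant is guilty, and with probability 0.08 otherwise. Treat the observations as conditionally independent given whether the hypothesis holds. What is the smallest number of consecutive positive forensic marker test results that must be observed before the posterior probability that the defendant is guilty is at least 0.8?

Prior odds: 0.0113 ÷ 0.9887 = 113/9887.
Likelihood ratio of a positive result = 0.93/0.08 = 11.625.
Target posterior odds = 0.8/0.2 = 4.
Require 11.625ⁿ ≥ 4 ÷ (113/9887) = 39548/113.
11.625² = 135.140625 falls short of 39548/113 but 11.625³ = 804357/512 reaches it, so n = 3.

3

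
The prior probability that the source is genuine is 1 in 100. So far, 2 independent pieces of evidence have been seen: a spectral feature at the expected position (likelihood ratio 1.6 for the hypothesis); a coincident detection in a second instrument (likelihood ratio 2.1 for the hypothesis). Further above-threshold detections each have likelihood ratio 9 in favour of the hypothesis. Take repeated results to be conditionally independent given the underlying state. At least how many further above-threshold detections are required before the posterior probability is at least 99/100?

4

Prior odds = 0.01/0.99 = 1/99.
Combined Bayes factor of the evidence already in hand = 1.6 × 2.1 = 3.36.
Odds after that evidence = (1/99) × 3.36 = 28/825.
Target odds = 0.99/0.01 = 99.
Need 9ⁿ ≥ 99 ÷ (28/825) = 81675/28.
9³ = 729 falls short of 81675/28 but 9⁴ = 6561 reaches it, so n = 4.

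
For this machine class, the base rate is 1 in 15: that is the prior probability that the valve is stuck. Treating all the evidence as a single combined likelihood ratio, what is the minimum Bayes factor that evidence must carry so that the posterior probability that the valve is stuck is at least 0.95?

Prior odds = (1/15)/(14/15) = 1/14.
Target odds = 0.95/0.05 = 19.
Required Bayes factor = 19 ÷ (1/14) = 266.

266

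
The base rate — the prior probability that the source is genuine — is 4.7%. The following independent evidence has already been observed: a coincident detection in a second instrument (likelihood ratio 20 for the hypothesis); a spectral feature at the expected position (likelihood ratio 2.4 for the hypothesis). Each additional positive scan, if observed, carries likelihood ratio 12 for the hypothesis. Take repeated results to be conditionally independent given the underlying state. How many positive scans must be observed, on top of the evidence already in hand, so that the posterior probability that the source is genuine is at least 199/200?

2

Prior odds = 0.047/0.953 = 47/953.
Combined Bayes factor of the evidence already in hand = 20 × 2.4 = 48.
Odds after that evidence = (47/953) × 48 = 2256/953.
Target odds = 0.995/0.005 = 199.
Need 12ⁿ ≥ 199 ÷ (2256/953) = 189647/2256.
12¹ = 12 falls short of 189647/2256 but 12² = 144 reaches it, so n = 2.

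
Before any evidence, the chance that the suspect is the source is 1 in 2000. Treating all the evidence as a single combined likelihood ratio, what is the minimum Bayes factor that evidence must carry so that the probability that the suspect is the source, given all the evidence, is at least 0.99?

197901

Prior odds = 0.0005/0.9995 = 1/1999.
Target odds = 0.99/0.01 = 99.
Required Bayes factor = 99 ÷ (1/1999) = 197901.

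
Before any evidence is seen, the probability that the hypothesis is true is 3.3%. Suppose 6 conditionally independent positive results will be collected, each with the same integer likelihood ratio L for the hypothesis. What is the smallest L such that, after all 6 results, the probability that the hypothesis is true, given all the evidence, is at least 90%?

3

Prior odds = 0.033/0.967 = 33/967.
Target odds = 0.9/0.1 = 9.
Need L⁶ ≥ 9 ÷ (33/967) = 2901/11.
2⁶ = 64 < 2901/11 ≤ 729 = 3⁶, so L = 3.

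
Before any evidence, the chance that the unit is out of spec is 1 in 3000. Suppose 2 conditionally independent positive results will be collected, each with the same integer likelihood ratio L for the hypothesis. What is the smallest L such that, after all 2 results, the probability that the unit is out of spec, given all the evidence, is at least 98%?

Prior odds = (1/3000)/(2999/3000) = 1/2999.
Target odds = 0.98/0.02 = 49.
Need L² ≥ 49 ÷ (1/2999) = 146951.
383² = 146689 < 146951 ≤ 147456 = 384², so L = 384.

384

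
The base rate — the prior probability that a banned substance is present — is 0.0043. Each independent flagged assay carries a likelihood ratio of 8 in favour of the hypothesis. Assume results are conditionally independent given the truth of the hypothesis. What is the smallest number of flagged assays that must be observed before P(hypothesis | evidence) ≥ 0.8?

Prior odds = 0.0043/0.9957 = 43/9957.
Likelihood ratio per flagged assay = 8.
Target odds: 0.8 ÷ 0.2 = 4.
Need (43/9957) × 8ⁿ ≥ 4, i.e. 8ⁿ ≥ 39828/43.
8³ = 512 falls short of 39828/43 but 8⁴ = 4096 reaches it, so n = 4.

4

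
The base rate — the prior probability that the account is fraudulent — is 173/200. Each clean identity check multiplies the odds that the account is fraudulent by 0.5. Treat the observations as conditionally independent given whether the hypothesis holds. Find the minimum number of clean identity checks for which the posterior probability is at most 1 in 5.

5

Prior odds: 0.865 ÷ 0.135 = 173/27.
Likelihood ratio per clean identity check = 0.5.
Target odds: 0.2 ÷ 0.8 = 0.25.
Need (173/27) × 0.5ⁿ ≤ 0.25, i.e. 0.5ⁿ ≤ 27/692.
0.5⁴ = 0.0625 is still above 27/692 but 0.5⁵ = 0.03125 is at or below it, so n = 5.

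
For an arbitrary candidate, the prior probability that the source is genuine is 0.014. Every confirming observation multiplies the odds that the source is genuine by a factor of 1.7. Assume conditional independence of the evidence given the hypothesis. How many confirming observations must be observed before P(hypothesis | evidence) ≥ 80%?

Prior odds: 0.014 ÷ 0.986 = 7/493.
Likelihood ratio per confirming observation = 1.7.
Target posterior odds = 0.8/0.2 = 4.
Need (7/493) × 1.7ⁿ ≥ 4, i.e. 1.7ⁿ ≥ 1972/7.
1.7¹⁰ ≈201.599 falls short of 1972/7 but 1.7¹¹ ≈342.719 reaches it, so n = 11.

11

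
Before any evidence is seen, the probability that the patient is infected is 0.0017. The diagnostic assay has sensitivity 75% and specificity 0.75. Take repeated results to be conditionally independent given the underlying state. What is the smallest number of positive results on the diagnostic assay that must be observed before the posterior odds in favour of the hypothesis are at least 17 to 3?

8

Prior odds = 0.0017/0.9983 = 17/9983.
False-positive rate = 1 − 0.75 = 0.25; likelihood ratio of a positive = 0.75/0.25 = 3.
Target odds = 17/3.
Need (17/9983) × 3ⁿ ≥ 17/3, i.e. 3ⁿ ≥ 9983/3.
3⁷ = 2187 falls short of 9983/3 but 3⁸ = 6561 reaches it, so n = 8.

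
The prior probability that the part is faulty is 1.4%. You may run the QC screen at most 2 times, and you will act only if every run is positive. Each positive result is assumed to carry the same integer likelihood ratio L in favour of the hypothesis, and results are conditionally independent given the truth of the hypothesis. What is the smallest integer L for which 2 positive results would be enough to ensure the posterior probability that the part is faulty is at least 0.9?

26

Prior odds = 0.014/0.986 = 7/493.
Target odds = 0.9/0.1 = 9.
Need L² ≥ 9 ÷ (7/493) = 4437/7.
25² = 625 < 4437/7 ≤ 676 = 26², so L = 26.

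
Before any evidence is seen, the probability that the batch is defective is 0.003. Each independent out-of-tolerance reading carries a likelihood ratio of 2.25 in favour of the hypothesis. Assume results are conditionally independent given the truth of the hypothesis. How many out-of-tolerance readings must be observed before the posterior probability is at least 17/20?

Prior odds = 0.003/0.997 = 3/997.
Likelihood ratio per out-of-tolerance reading = 2.25.
Target posterior odds = 0.85/0.15 = 17/3.
Require 2.25ⁿ ≥ 17/3 ÷ (3/997) = 16949/9.
2.25⁹ = 387420489/262144 falls short of 16949/9 but 2.25¹⁰ ≈3325.26 reaches it, so n = 10.

10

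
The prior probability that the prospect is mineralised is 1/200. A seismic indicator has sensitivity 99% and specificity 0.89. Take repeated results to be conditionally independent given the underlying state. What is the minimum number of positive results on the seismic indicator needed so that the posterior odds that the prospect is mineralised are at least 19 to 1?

Prior odds: 0.005 ÷ 0.995 = 1/199.
False-positive rate = 1 − 0.89 = 0.11; likelihood ratio of a positive = 0.99/0.11 = 9.
Target odds = 19.
Need (1/199) × 9ⁿ ≥ 19, i.e. 9ⁿ ≥ 3781.
9³ = 729 falls short of 3781 but 9⁴ = 6561 reaches it, so n = 4.

4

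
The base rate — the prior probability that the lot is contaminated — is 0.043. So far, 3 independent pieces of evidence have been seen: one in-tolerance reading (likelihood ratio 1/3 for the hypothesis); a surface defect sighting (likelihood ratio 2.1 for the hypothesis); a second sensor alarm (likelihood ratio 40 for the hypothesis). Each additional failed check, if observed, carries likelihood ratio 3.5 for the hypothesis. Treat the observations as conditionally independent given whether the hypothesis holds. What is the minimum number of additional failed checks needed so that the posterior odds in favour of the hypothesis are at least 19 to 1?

Prior odds = 0.043/0.957 = 43/957.
Combined Bayes factor of the evidence already in hand = (1/3) × 2.1 × 40 = 28.
Odds after that evidence = (43/957) × 28 = 1204/957.
Target odds = 19.
Need 3.5ⁿ ≥ 19 ÷ (1204/957) = 18183/1204.
3.5² = 12.25 falls short of 18183/1204 but 3.5³ = 42.875 reaches it, so n = 3.

3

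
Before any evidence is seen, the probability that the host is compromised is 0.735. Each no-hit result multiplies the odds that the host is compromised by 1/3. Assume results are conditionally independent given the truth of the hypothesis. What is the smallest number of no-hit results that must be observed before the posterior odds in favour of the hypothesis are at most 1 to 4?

3

Prior odds: 0.735 ÷ 0.265 = 147/53.
Likelihood ratio per no-hit result = 1/3.
Target odds = 0.25.
Require (1/3)ⁿ ≤ 0.25 ÷ (147/53) = 53/588.
(1/3)² = 1/9 is still above 53/588 but (1/3)³ = 1/27 is at or below it, so n = 3.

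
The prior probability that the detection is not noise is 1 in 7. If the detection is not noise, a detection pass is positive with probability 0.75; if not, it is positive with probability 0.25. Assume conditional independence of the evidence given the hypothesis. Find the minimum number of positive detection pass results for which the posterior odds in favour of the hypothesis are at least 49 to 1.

Prior odds: (1/7) ÷ (6/7) = 1/6.
Likelihood ratio of a positive = 0.75/0.25 = 3.
Target odds = 49.
Need (1/6) × 3ⁿ ≥ 49, i.e. 3ⁿ ≥ 294.
3⁵ = 243 falls short of 294 but 3⁶ = 729 reaches it, so n = 6.

6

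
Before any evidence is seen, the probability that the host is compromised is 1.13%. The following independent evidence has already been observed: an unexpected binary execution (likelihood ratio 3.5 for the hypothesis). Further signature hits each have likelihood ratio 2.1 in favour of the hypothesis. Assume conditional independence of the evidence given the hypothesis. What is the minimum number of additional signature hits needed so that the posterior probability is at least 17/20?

7

Prior odds = 0.0113/0.9887 = 113/9887.
Bayes factor of the evidence already in hand = 3.5.
Odds after that evidence = (113/9887) × 3.5 = 791/19774.
Target odds = 0.85/0.15 = 17/3.
Need 2.1ⁿ ≥ 17/3 ÷ (791/19774) = 336158/2373.
2.1⁶ = 85766121/1000000 falls short of 336158/2373 but 2.1⁷ ≈180.109 reaches it, so n = 7.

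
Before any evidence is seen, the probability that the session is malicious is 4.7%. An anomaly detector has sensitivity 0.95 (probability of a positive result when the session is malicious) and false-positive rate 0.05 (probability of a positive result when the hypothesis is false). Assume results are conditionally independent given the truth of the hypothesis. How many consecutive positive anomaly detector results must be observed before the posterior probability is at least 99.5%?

3

Prior odds = 0.047/0.953 = 47/953.
Likelihood ratio of a positive result = 0.95/0.05 = 19.
Target odds: 0.995 ÷ 0.005 = 199.
Require 19ⁿ ≥ 199 ÷ (47/953) = 189647/47.
19² = 361 falls short of 189647/47 but 19³ = 6859 reaches it, so n = 3.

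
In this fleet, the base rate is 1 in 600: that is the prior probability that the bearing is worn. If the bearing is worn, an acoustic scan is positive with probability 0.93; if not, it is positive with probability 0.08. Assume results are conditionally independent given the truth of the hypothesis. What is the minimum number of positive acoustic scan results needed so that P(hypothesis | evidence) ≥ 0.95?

Prior odds = (1/600)/(599/600) = 1/599.
Likelihood ratio of a positive = 0.93/0.08 = 11.625.
Target odds: 0.95 ÷ 0.05 = 19.
Require 11.625ⁿ ≥ 19 ÷ (1/599) = 11381.
11.625³ = 804357/512 falls short of 11381 but 11.625⁴ = 74805201/4096 reaches it, so n = 4.

4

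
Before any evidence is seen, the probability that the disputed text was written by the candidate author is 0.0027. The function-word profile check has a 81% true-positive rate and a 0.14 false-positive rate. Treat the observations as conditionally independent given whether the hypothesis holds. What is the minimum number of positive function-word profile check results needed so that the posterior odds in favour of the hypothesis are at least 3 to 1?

4

Prior odds = 0.0027/0.9973 = 27/9973.
Likelihood ratio of a positive result = 0.81/0.14 = 81/14.
Target odds = 3.
Need (27/9973) × (81/14)ⁿ ≥ 3, i.e. (81/14)ⁿ ≥ 9973/9.
(81/14)³ = 531441/2744 falls short of 9973/9 but (81/14)⁴ = 43046721/38416 reaches it, so n = 4.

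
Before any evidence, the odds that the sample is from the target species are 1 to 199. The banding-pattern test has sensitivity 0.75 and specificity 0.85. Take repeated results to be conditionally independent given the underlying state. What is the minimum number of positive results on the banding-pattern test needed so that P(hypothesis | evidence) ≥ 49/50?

Prior odds = 1/199.
False-positive rate = 1 − 0.85 = 0.15; likelihood ratio of a positive = 0.75/0.15 = 5.
Target posterior odds = 0.98/0.02 = 49.
Require 5ⁿ ≥ 49 ÷ (1/199) = 9751.
5⁵ = 3125 falls short of 9751 but 5⁶ = 15625 reaches it, so n = 6.

6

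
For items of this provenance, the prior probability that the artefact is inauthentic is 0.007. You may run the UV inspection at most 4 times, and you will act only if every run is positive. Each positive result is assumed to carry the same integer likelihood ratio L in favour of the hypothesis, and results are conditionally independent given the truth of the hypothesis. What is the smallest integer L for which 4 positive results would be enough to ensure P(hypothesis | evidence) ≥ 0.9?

6

Prior odds = 0.007/0.993 = 7/993.
Target odds = 0.9/0.1 = 9.
Need L⁴ ≥ 9 ÷ (7/993) = 8937/7.
5⁴ = 625 < 8937/7 ≤ 1296 = 6⁴, so L = 6.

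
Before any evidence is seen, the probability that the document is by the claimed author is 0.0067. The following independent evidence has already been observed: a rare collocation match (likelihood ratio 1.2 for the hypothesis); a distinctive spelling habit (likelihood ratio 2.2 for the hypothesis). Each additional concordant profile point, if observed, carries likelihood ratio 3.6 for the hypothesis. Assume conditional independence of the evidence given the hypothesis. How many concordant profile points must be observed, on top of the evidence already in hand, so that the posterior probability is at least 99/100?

Prior odds = 0.0067/0.9933 = 67/9933.
Combined Bayes factor of the evidence already in hand = 1.2 × 2.2 = 2.64.
Odds after that evidence = (67/9933) × 2.64 = 134/7525.
Target odds = 0.99/0.01 = 99.
Need 3.6ⁿ ≥ 99 ÷ (134/7525) = 744975/134.
3.6⁶ = 34012224/15625 falls short of 744975/134 but 3.6⁷ = 612220032/78125 reaches it, so n = 7.

7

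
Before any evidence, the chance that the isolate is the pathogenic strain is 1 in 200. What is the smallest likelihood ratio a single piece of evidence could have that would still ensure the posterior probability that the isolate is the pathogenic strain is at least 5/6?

Prior odds = 0.005/0.995 = 1/199.
Target odds = (5/6)/(1/6) = 5.
Required Bayes factor = 5 ÷ (1/199) = 995.

995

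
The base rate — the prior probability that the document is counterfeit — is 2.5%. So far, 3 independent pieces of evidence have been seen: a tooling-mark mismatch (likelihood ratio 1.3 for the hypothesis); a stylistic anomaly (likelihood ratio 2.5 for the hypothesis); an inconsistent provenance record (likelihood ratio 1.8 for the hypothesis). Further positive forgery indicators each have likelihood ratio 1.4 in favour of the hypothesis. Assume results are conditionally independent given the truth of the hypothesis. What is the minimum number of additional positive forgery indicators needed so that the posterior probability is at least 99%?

20

Prior odds = 0.025/0.975 = 1/39.
Combined Bayes factor of the evidence already in hand = 1.3 × 2.5 × 1.8 = 5.85.
Odds after that evidence = (1/39) × 5.85 = 0.15.
Target odds = 0.99/0.01 = 99.
Need 1.4ⁿ ≥ 99 ÷ 0.15 = 660.
1.4¹⁹ ≈597.63 falls short of 660 but 1.4²⁰ ≈836.683 reaches it, so n = 20.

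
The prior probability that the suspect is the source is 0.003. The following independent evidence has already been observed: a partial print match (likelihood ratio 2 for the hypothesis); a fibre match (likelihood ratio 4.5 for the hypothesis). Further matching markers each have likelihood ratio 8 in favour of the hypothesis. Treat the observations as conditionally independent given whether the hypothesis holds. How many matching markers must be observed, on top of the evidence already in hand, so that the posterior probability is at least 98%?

4

Prior odds = 0.003/0.997 = 3/997.
Combined Bayes factor of the evidence already in hand = 2 × 4.5 = 9.
Odds after that evidence = (3/997) × 9 = 27/997.
Target odds = 0.98/0.02 = 49.
Need 8ⁿ ≥ 49 ÷ (27/997) = 48853/27.
8³ = 512 falls short of 48853/27 but 8⁴ = 4096 reaches it, so n = 4.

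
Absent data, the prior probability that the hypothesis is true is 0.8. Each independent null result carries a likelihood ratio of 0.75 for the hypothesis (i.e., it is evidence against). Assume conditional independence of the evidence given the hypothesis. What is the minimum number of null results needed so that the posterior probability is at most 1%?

Prior odds: 0.8 ÷ 0.2 = 4.
Likelihood ratio per null result = 0.75.
Target posterior odds = 0.01/0.99 = 1/99.
Require 0.75ⁿ ≤ 1/99 ÷ 4 = 1/396.
0.75²⁰ ≈0.00317121 is still above 1/396 but 0.75²¹ ≈0.00237841 is at or below it, so n = 21.

21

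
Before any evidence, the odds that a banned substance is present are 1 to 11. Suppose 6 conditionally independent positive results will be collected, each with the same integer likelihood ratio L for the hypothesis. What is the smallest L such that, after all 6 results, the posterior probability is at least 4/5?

Prior odds = 1/11.
Target odds = 0.8/0.2 = 4.
Need L⁶ ≥ 4 ÷ (1/11) = 44.
1⁶ = 1 < 44 ≤ 64 = 2⁶, so L = 2.

2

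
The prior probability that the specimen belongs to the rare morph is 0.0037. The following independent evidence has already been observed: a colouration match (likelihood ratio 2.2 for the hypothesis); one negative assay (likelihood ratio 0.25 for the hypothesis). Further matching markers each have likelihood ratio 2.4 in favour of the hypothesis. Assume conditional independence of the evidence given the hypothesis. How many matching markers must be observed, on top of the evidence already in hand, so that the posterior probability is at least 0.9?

Prior odds = 0.0037/0.9963 = 37/9963.
Combined Bayes factor of the evidence already in hand = 2.2 × 0.25 = 0.55.
Odds after that evidence = (37/9963) × 0.55 = 407/199260.
Target odds = 0.9/0.1 = 9.
Need 2.4ⁿ ≥ 9 ÷ (407/199260) = 1793340/407.
2.4⁹ ≈2641.81 falls short of 1793340/407 but 2.4¹⁰ ≈6340.34 reaches it, so n = 10.

10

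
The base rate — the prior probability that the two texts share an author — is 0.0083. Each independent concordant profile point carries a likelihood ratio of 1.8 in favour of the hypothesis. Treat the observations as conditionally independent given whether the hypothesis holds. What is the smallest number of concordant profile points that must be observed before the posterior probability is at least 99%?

Prior odds = 0.0083/0.9917 = 83/9917.
Likelihood ratio per concordant profile point = 1.8.
Target posterior odds = 0.99/0.01 = 99.
Need (83/9917) × 1.8ⁿ ≥ 99, i.e. 1.8ⁿ ≥ 981783/83.
1.8¹⁵ ≈6746.64 falls short of 981783/83 but 1.8¹⁶ ≈12144 reaches it, so n = 16.

16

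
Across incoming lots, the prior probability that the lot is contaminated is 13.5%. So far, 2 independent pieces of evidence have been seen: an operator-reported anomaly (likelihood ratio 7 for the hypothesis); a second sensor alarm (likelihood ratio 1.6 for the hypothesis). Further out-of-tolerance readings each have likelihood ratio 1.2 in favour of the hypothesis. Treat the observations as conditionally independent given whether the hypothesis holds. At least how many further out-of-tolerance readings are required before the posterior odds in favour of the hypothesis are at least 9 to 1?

Prior odds = 0.135/0.865 = 27/173.
Combined Bayes factor of the evidence already in hand = 7 × 1.6 = 11.2.
Odds after that evidence = (27/173) × 11.2 = 1512/865.
Target odds = 9.
Need 1.2ⁿ ≥ 9 ÷ (1512/865) = 865/168.
1.2⁸ = 1679616/390625 falls short of 865/168 but 1.2⁹ = 10077696/1953125 reaches it, so n = 9.

9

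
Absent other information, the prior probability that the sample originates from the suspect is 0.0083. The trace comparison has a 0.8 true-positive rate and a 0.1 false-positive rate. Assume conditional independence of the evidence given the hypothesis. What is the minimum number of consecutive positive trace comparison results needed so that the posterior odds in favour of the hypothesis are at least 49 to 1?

Prior odds = 0.0083/0.9917 = 83/9917.
Likelihood ratio of a positive result = 0.8/0.1 = 8.
Target odds = 49.
Need (83/9917) × 8ⁿ ≥ 49, i.e. 8ⁿ ≥ 485933/83.
8⁴ = 4096 falls short of 485933/83 but 8⁵ = 32768 reaches it, so n = 5.

5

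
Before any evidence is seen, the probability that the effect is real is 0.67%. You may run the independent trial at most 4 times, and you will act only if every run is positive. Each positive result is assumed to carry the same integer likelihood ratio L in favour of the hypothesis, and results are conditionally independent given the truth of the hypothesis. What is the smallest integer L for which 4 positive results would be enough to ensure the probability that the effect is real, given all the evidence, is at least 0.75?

Prior odds = 0.0067/0.9933 = 67/9933.
Target odds = 0.75/0.25 = 3.
Need L⁴ ≥ 3 ÷ (67/9933) = 29799/67.
4⁴ = 256 < 29799/67 ≤ 625 = 5⁴, so L = 5.

5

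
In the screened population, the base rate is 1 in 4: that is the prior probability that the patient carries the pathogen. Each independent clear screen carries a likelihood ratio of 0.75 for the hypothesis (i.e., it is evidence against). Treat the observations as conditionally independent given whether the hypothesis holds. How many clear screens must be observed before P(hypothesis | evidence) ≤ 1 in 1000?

21

Prior odds: 0.25 ÷ 0.75 = 1/3.
Likelihood ratio per clear screen = 0.75.
Target odds: 0.001 ÷ 0.999 = 1/999.
Require 0.75ⁿ ≤ 1/999 ÷ (1/3) = 1/333.
0.75²⁰ ≈0.00317121 is still above 1/333 but 0.75²¹ ≈0.00237841 is at or below it, so n = 21.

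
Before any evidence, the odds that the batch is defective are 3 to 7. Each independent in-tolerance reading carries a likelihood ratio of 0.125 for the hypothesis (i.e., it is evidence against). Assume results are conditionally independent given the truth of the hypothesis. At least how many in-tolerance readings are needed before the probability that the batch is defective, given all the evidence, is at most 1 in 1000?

Prior odds = 3/7.
Likelihood ratio per in-tolerance reading = 0.125.
Target posterior odds = 0.001/0.999 = 1/999.
Require 0.125ⁿ ≤ 1/999 ÷ (3/7) = 7/2997.
0.125² = 0.015625 is still above 7/2997 but 0.125³ = 0.001953125 is at or below it, so n = 3.

3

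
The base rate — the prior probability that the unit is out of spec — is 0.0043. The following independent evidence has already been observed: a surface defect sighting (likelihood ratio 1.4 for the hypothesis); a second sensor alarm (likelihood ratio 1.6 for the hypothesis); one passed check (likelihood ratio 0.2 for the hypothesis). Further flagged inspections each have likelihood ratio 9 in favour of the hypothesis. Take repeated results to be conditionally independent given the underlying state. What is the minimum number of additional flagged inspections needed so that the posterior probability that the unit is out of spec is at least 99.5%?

6

Prior odds = 0.0043/0.9957 = 43/9957.
Combined Bayes factor of the evidence already in hand = 1.4 × 1.6 × 0.2 = 0.448.
Odds after that evidence = (43/9957) × 0.448 = 2408/1244625.
Target odds = 0.995/0.005 = 199.
Need 9ⁿ ≥ 199 ÷ (2408/1244625) = 247680375/2408.
9⁵ = 59049 falls short of 247680375/2408 but 9⁶ = 531441 reaches it, so n = 6.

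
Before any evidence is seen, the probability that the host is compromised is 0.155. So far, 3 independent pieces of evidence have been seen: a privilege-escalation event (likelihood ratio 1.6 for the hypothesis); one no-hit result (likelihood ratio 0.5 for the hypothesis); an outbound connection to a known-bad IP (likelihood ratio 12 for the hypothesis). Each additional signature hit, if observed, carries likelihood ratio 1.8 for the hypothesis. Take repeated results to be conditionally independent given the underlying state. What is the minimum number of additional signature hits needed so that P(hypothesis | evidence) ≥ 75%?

1

Prior odds = 0.155/0.845 = 31/169.
Combined Bayes factor of the evidence already in hand = 1.6 × 0.5 × 12 = 9.6.
Odds after that evidence = (31/169) × 9.6 = 1488/845.
Target odds = 0.75/0.25 = 3.
Need 1.8ⁿ ≥ 3 ÷ (1488/845) = 845/496.
1.8¹ = 1.8, which meets the required 845/496; so n = 1.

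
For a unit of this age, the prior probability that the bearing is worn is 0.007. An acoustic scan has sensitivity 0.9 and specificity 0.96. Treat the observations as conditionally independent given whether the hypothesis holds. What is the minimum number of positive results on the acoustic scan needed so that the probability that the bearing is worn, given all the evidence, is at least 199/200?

4

Prior odds = 0.007/0.993 = 7/993.
False-positive rate = 1 − 0.96 = 0.04; likelihood ratio of a positive = 0.9/0.04 = 22.5.
Target odds: 0.995 ÷ 0.005 = 199.
Need (7/993) × 22.5ⁿ ≥ 199, i.e. 22.5ⁿ ≥ 197607/7.
22.5³ = 11390.625 falls short of 197607/7 but 22.5⁴ = 256289.0625 reaches it, so n = 4.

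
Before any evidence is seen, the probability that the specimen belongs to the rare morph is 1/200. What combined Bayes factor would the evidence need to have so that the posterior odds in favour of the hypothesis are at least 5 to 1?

995

Prior odds = 0.005/0.995 = 1/199.
Target odds = 5.
Required Bayes factor = 5 ÷ (1/199) = 995.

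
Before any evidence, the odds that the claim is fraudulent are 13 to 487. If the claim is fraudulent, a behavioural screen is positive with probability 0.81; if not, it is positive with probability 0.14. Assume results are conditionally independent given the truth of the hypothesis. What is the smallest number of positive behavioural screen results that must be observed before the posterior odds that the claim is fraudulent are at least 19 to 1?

Prior odds = 13/487.
Likelihood ratio of a positive = 0.81/0.14 = 81/14.
Target odds = 19.
Require (81/14)ⁿ ≥ 19 ÷ (13/487) = 9253/13.
(81/14)³ = 531441/2744 falls short of 9253/13 but (81/14)⁴ = 43046721/38416 reaches it, so n = 4.

4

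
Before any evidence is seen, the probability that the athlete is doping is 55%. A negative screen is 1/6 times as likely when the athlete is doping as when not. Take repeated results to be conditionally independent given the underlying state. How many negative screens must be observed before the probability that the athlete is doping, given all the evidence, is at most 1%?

3

Prior odds: 0.55 ÷ 0.45 = 11/9.
Likelihood ratio per negative screen = 1/6.
Target odds: 0.01 ÷ 0.99 = 1/99.
Need (11/9) × (1/6)ⁿ ≤ 1/99, i.e. (1/6)ⁿ ≤ 1/121.
(1/6)² = 1/36 is still above 1/121 but (1/6)³ = 1/216 is at or below it, so n = 3.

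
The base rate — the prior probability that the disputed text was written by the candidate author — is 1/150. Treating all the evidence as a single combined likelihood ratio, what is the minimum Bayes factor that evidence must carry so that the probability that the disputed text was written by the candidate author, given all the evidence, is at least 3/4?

Prior odds = (1/150)/(149/150) = 1/149.
Target odds = 0.75/0.25 = 3.
Required Bayes factor = 3 ÷ (1/149) = 447.

447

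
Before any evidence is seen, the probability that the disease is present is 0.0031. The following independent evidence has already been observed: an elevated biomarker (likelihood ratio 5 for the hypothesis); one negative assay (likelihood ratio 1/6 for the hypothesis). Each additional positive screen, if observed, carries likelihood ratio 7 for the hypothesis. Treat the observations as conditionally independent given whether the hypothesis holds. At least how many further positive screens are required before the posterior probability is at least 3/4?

Prior odds = 0.0031/0.9969 = 31/9969.
Combined Bayes factor of the evidence already in hand = 5 × (1/6) = 5/6.
Odds after that evidence = (31/9969) × 5/6 = 155/59814.
Target odds = 0.75/0.25 = 3.
Need 7ⁿ ≥ 3 ÷ (155/59814) = 179442/155.
7³ = 343 falls short of 179442/155 but 7⁴ = 2401 reaches it, so n = 4.

4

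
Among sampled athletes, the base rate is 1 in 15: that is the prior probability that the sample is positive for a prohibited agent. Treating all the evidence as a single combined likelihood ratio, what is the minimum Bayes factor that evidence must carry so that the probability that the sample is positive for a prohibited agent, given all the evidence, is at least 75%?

Prior odds = (1/15)/(14/15) = 1/14.
Target odds = 0.75/0.25 = 3.
Required Bayes factor = 3 ÷ (1/14) = 42.

42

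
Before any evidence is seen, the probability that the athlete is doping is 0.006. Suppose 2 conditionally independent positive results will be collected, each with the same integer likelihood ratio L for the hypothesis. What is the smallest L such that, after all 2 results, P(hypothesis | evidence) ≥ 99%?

129

Prior odds = 0.006/0.994 = 3/497.
Target odds = 0.99/0.01 = 99.
Need L² ≥ 99 ÷ (3/497) = 16401.
128² = 16384 < 16401 ≤ 16641 = 129², so L = 129.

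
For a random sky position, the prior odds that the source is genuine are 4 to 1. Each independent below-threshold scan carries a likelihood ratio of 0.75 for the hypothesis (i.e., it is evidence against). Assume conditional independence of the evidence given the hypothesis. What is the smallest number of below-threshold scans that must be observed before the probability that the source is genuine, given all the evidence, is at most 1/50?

Prior odds = 4.
Likelihood ratio per below-threshold scan = 0.75.
Target posterior odds = 0.02/0.98 = 1/49.
Need 4 × 0.75ⁿ ≤ 1/49, i.e. 0.75ⁿ ≤ 1/196.
0.75¹⁸ ≈0.00563771 is still above 1/196 but 0.75¹⁹ ≈0.00422828 is at or below it, so n = 19.

19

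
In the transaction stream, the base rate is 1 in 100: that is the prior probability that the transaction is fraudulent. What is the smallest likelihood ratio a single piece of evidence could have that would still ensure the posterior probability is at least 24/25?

Prior odds = 0.01/0.99 = 1/99.
Target odds = 0.96/0.04 = 24.
Required Bayes factor = 24 ÷ (1/99) = 2376.

2376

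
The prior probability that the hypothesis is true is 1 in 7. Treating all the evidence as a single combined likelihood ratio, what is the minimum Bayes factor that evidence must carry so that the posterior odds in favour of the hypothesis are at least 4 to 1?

24

Prior odds = (1/7)/(6/7) = 1/6.
Target odds = 4.
Required Bayes factor = 4 ÷ (1/6) = 24.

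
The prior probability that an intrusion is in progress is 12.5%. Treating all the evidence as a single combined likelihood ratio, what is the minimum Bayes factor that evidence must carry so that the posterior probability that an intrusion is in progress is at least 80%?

28

Prior odds = 0.125/0.875 = 1/7.
Target odds = 0.8/0.2 = 4.
Required Bayes factor = 4 ÷ (1/7) = 28.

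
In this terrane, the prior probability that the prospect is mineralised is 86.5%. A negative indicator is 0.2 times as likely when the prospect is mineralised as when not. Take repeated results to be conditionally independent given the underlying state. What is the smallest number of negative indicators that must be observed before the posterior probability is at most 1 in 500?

6

Prior odds: 0.865 ÷ 0.135 = 173/27.
Likelihood ratio per negative indicator = 0.2.
Target posterior odds = 0.002/0.998 = 1/499.
Need (173/27) × 0.2ⁿ ≤ 1/499, i.e. 0.2ⁿ ≤ 27/86327.
0.2⁵ = 0.00032 is still above 27/86327 but 0.2⁶ = 1/15625 is at or below it, so n = 6.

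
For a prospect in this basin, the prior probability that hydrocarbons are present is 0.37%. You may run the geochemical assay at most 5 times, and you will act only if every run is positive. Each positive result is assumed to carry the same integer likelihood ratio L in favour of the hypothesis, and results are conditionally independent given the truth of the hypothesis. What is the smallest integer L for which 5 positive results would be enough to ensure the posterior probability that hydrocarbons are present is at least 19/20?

Prior odds = 0.0037/0.9963 = 37/9963.
Target odds = 0.95/0.05 = 19.
Need L⁵ ≥ 19 ÷ (37/9963) = 189297/37.
5⁵ = 3125 < 189297/37 ≤ 7776 = 6⁵, so L = 6.

6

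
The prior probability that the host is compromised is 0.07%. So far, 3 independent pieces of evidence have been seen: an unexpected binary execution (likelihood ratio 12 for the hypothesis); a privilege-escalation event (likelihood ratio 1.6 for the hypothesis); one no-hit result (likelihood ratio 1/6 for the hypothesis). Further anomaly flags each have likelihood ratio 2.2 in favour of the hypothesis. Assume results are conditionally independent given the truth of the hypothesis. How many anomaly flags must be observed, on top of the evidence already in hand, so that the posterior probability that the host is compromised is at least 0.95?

Prior odds = 0.0007/0.9993 = 7/9993.
Combined Bayes factor of the evidence already in hand = 12 × 1.6 × (1/6) = 3.2.
Odds after that evidence = (7/9993) × 3.2 = 112/49965.
Target odds = 0.95/0.05 = 19.
Need 2.2ⁿ ≥ 19 ÷ (112/49965) = 949335/112.
2.2¹¹ ≈5843.18 falls short of 949335/112 but 2.2¹² ≈12855 reaches it, so n = 12.

12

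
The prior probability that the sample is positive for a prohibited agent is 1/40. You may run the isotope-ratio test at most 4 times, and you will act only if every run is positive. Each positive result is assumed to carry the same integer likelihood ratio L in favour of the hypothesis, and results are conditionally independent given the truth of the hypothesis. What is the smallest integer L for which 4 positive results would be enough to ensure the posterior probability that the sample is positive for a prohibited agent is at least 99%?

Prior odds = 0.025/0.975 = 1/39.
Target odds = 0.99/0.01 = 99.
Need L⁴ ≥ 99 ÷ (1/39) = 3861.
7⁴ = 2401 < 3861 ≤ 4096 = 8⁴, so L = 8.

8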